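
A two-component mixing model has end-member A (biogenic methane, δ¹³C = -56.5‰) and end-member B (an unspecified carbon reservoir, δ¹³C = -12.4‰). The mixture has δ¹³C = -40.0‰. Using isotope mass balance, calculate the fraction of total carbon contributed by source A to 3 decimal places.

0.626

δ_mix = f_A·δ_A + (1 − f_A)·δ_B  ⇒  f_A = (δ_mix − δ_B)/(δ_A − δ_B)
f_A = (-40.0 − (-12.4)) / (-56.5 − (-12.4))
f_A = -27.6 / -44.1 = 0.6259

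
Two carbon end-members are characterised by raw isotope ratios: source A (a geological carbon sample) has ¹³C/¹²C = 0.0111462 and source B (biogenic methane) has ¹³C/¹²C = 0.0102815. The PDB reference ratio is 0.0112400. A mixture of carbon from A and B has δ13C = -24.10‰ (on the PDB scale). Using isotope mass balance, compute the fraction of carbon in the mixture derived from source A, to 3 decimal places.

0.795

δ_A = (0.0111462/0.0112400 − 1)×1000 = (0.991655 − 1)×1000 = -8.345‰
δ_B = (0.0102815/0.0112400 − 1)×1000 = (0.914724 − 1)×1000 = -85.276‰
f_A = (δ_mix − δ_B)/(δ_A − δ_B) = (-24.10 − (-85.276))/(-8.345 − (-85.276))
f_A = 61.176 / 76.931 = 0.7952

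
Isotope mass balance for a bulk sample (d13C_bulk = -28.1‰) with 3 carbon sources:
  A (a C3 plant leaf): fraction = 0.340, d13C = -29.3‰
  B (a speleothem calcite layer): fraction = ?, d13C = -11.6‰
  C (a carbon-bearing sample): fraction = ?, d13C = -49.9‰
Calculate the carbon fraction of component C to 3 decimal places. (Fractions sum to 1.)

0.274

Let f_C and f_B be the unknown fractions; fractions sum to 1 so f_C + f_B = 0.660.
Mass balance: Σ fᵢ·δᵢ = δ_bulk ⇒ f_C·(-49.9) + f_B·(-11.6) = -28.1 − (-9.962) = -18.138
Substitute f_B = 0.660 − f_C:
f_C·(-49.9 − -11.6) = -18.138 − 0.660×(-11.6) = -10.482
f_C = -10.482 / -38.3 = 0.2737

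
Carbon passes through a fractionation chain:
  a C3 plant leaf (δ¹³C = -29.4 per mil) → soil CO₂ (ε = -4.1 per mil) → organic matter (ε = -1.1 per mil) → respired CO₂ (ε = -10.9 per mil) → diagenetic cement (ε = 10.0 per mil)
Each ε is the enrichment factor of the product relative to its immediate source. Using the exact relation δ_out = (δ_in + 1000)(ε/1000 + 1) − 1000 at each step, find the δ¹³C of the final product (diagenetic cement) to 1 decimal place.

-35.4 per mil

step 1: δ = (-29.40 + 1000)·(-4.1/1000 + 1) − 1000 = -33.38 per mil
step 2: δ = (-33.38 + 1000)·(-1.1/1000 + 1) − 1000 = -34.44 per mil
step 3: δ = (-34.44 + 1000)·(-10.9/1000 + 1) − 1000 = -44.97 per mil
step 4: δ = (-44.97 + 1000)·(10.0/1000 + 1) − 1000 = -35.42 per mil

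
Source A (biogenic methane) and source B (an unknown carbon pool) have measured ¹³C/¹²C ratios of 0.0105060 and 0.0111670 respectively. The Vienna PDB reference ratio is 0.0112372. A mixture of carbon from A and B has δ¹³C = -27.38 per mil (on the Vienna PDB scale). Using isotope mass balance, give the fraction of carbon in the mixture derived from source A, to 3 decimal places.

δ_A = (0.0105060/0.0112372 − 1)×1000 = (0.934930 − 1)×1000 = -65.070 per mil
δ_B = (0.0111670/0.0112372 − 1)×1000 = (0.993753 − 1)×1000 = -6.247 per mil
f_A = (δ_mix − δ_B)/(δ_A − δ_B) = (-27.38 − (-6.247))/(-65.070 − (-6.247))
f_A = -21.133 / -58.822 = 0.3593

0.359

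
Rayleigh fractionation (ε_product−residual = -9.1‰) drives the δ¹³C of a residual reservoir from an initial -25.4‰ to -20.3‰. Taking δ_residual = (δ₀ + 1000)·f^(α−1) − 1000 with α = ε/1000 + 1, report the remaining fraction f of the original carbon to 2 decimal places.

0.56

α − 1 = ε/1000 = -0.0091
(δ_res + 1000)/(δ₀ + 1000) = (-20.3 + 1000)/(-25.4 + 1000) = 979.7/974.6 = 1.005233
f = 1.005233^(1/-0.0091) = exp(ln(1.005233)/-0.0091) = exp(0.00522/-0.0091)
f = exp(-0.5735) = 0.5635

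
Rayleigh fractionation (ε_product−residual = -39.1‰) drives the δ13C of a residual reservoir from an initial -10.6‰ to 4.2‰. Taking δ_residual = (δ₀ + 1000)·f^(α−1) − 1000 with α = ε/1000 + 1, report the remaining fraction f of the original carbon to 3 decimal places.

0.684

α − 1 = ε/1000 = -0.0391
(δ_res + 1000)/(δ₀ + 1000) = (4.2 + 1000)/(-10.6 + 1000) = 1004.2/989.4 = 1.014959
f = 1.014959^(1/-0.0391) = exp(ln(1.014959)/-0.0391) = exp(0.01485/-0.0391)
f = exp(-0.3797) = 0.6840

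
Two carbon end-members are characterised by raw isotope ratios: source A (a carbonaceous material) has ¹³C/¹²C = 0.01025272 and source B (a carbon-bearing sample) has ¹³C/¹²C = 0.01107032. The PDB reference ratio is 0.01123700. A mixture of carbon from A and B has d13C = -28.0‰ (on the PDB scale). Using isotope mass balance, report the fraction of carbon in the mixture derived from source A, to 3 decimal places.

δ_A = (0.01025272/0.01123700 − 1)×1000 = (0.912407 − 1)×1000 = -87.593‰
δ_B = (0.01107032/0.01123700 − 1)×1000 = (0.985167 − 1)×1000 = -14.833‰
f_A = (δ_mix − δ_B)/(δ_A − δ_B) = (-28.0 − (-14.833))/(-87.593 − (-14.833))
f_A = -13.167 / -72.760 = 0.1810

0.181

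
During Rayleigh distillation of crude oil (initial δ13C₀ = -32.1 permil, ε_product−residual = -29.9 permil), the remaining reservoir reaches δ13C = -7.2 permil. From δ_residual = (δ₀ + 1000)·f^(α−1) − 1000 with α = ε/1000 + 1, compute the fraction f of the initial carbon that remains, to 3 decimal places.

α − 1 = ε/1000 = -0.0299
(δ_res + 1000)/(δ₀ + 1000) = (-7.2 + 1000)/(-32.1 + 1000) = 992.8/967.9 = 1.025726
f = 1.025726^(1/-0.0299) = exp(ln(1.025726)/-0.0299) = exp(0.02540/-0.0299)
f = exp(-0.8495) = 0.4276

0.428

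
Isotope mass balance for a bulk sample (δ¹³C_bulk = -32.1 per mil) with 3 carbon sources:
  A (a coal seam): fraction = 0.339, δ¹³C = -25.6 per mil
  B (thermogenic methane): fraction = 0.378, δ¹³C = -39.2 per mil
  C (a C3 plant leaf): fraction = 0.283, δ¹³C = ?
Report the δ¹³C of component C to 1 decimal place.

Isotope mass balance: δ_bulk = Σ fᵢ·δᵢ.
-32.1 = 0.339×(-25.6) + 0.378×(-39.2) + 0.283×δ_C
0.283·δ_C = -32.1 − (-23.496) = -8.604
δ_C = -8.604 / 0.283 = -30.40 per mil

-30.4 per mil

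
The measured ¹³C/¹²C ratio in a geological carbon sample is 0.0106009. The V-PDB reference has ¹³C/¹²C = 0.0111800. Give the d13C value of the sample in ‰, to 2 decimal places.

d13C = (R_sample / R_standard − 1) × 1000
R_sample / R_standard = 0.0106009 / 0.0111800 = 0.948202
d13C = (0.948202 − 1) × 1000 = -51.798‰

-51.80‰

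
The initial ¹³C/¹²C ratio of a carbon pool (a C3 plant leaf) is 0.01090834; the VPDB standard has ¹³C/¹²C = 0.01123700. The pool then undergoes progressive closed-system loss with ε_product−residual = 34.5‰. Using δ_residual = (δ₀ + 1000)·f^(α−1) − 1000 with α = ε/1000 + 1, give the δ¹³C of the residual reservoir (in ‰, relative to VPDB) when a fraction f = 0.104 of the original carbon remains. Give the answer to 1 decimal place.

δ₀ = (0.01090834/0.01123700 − 1)×1000 = (0.970752 − 1)×1000 = -29.248‰
α − 1 = ε/1000 = 0.0345
f^(α−1) = 0.104^(0.0345) = 0.924885
δ_res = (-29.248 + 1000) × 0.924885 − 1000 = 897.834 − 1000 = -102.17‰

-102.2‰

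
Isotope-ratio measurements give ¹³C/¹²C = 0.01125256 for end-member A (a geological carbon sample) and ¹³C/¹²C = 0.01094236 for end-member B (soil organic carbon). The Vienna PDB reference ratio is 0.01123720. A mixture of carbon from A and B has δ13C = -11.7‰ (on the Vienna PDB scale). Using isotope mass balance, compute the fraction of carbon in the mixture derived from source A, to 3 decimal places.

δ_A = (0.01125256/0.01123720 − 1)×1000 = (1.001367 − 1)×1000 = 1.367‰
δ_B = (0.01094236/0.01123720 − 1)×1000 = (0.973762 − 1)×1000 = -26.238‰
f_A = (δ_mix − δ_B)/(δ_A − δ_B) = (-11.7 − (-26.238))/(1.367 − (-26.238))
f_A = 14.538 / 27.605 = 0.5266

0.527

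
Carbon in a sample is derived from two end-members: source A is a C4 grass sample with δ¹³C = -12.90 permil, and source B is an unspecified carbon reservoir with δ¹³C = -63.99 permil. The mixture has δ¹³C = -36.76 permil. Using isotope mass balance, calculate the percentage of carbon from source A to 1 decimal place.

δ_mix = f_A·δ_A + (1 − f_A)·δ_B  ⇒  f_A = (δ_mix − δ_B)/(δ_A − δ_B)
f_A = (-36.76 − (-63.99)) / (-12.90 − (-63.99))
f_A = 27.23 / 51.09 = 0.5330

53.3%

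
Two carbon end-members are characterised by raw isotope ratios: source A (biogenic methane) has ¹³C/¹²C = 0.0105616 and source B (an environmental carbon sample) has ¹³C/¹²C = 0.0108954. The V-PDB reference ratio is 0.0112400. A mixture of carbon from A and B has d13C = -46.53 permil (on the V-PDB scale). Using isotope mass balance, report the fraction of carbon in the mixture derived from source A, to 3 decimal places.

0.534

δ_A = (0.0105616/0.0112400 − 1)×1000 = (0.939644 − 1)×1000 = -60.356 permil
δ_B = (0.0108954/0.0112400 − 1)×1000 = (0.969342 − 1)×1000 = -30.658 permil
f_A = (δ_mix − δ_B)/(δ_A − δ_B) = (-46.53 − (-30.658))/(-60.356 − (-30.658))
f_A = -15.872 / -29.698 = 0.5344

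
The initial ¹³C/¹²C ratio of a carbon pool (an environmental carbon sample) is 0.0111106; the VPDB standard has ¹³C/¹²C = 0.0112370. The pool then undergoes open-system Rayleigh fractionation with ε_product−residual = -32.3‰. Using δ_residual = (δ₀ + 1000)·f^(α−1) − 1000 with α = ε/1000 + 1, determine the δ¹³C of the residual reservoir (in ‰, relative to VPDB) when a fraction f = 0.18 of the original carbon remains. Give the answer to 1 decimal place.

δ₀ = (0.0111106/0.0112370 − 1)×1000 = (0.988751 − 1)×1000 = -11.249‰
α − 1 = ε/1000 = -0.0323
f^(α−1) = 0.18^(-0.0323) = 1.056951
δ_res = (-11.249 + 1000) × 1.056951 − 1000 = 1045.061 − 1000 = 45.06‰

45.1‰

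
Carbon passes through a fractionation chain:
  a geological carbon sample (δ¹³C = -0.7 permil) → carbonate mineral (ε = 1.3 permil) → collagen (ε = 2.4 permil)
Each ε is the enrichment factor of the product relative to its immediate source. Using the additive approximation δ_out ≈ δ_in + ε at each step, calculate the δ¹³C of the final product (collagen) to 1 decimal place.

3.0 permil

step 1: δ ≈ -0.7 + (1.3) = 0.6 permil
step 2: δ ≈ 0.6 + (2.4) = 3.0 permil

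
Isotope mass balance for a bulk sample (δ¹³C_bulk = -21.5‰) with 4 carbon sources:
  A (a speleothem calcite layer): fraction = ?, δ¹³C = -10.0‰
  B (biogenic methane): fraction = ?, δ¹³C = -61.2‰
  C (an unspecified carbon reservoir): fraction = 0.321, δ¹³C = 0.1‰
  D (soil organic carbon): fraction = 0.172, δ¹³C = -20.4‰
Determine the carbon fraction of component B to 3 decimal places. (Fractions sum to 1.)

Let f_B and f_A be the unknown fractions; fractions sum to 1 so f_B + f_A = 0.507.
Mass balance: Σ fᵢ·δᵢ = δ_bulk ⇒ f_B·(-61.2) + f_A·(-10.0) = -21.5 − (-3.477) = -18.023
Substitute f_A = 0.507 − f_B:
f_B·(-61.2 − -10.0) = -18.023 − 0.507×(-10.0) = -12.953
f_B = -12.953 / -51.2 = 0.2530

0.253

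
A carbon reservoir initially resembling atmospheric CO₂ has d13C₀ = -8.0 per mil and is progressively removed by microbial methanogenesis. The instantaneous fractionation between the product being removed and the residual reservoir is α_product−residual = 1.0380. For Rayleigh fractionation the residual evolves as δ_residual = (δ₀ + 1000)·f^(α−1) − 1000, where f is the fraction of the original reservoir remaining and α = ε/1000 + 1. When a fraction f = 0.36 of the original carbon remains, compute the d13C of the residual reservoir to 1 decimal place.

-45.8 per mil

Rayleigh residual: δ_res = (δ₀ + 1000)·f^(α−1) − 1000
α − 1 = 0.03800
f^(α−1) = 0.36^(0.03800) = 0.961921
δ_res = (-8.0 + 1000) × 0.961921 − 1000 = 954.226 − 1000 = -45.77 per mil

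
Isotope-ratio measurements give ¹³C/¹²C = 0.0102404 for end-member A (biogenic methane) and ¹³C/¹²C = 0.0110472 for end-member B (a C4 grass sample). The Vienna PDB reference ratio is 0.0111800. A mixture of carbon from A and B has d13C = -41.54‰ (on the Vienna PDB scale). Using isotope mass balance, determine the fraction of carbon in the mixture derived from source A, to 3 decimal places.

0.411

δ_A = (0.0102404/0.0111800 − 1)×1000 = (0.915957 − 1)×1000 = -84.043‰
δ_B = (0.0110472/0.0111800 − 1)×1000 = (0.988122 − 1)×1000 = -11.878‰
f_A = (δ_mix − δ_B)/(δ_A − δ_B) = (-41.54 − (-11.878))/(-84.043 − (-11.878))
f_A = -29.662 / -72.165 = 0.4110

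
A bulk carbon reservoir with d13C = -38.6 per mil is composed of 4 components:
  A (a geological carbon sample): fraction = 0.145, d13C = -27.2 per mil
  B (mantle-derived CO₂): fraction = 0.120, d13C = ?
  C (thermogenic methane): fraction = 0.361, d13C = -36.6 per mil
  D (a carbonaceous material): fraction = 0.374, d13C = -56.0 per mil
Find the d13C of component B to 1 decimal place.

Isotope mass balance: δ_bulk = Σ fᵢ·δᵢ.
-38.6 = 0.145×(-27.2) + 0.120×δ_B + 0.361×(-36.6) + 0.374×(-56.0)
0.120·δ_B = -38.6 − (-38.101) = -0.499
δ_B = -0.499 / 0.120 = -4.16 per mil

-4.2 per mil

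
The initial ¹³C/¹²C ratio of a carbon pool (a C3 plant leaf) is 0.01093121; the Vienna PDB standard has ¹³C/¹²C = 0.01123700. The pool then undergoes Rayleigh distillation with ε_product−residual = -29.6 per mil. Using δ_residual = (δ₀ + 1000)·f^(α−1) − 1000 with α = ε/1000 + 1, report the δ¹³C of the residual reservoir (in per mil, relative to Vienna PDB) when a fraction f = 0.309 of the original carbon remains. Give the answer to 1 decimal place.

7.2 per mil

δ₀ = (0.01093121/0.01123700 − 1)×1000 = (0.972787 − 1)×1000 = -27.213 per mil
α − 1 = ε/1000 = -0.0296
f^(α−1) = 0.309^(-0.0296) = 1.035374
δ_res = (-27.213 + 1000) × 1.035374 − 1000 = 1007.199 − 1000 = 7.20 per mil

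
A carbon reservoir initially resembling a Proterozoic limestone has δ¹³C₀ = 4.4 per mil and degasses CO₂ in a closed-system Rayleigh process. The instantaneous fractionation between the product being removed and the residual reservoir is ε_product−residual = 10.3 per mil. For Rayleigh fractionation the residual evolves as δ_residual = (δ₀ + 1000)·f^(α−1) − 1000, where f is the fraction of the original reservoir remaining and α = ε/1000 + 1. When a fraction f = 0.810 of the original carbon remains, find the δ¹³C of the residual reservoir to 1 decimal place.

2.2 per mil

Rayleigh residual: δ_res = (δ₀ + 1000)·f^(α−1) − 1000
α = ε/1000 + 1 = 1.01030, so α − 1 = 0.01030
f^(α−1) = 0.810^(0.01030) = 0.997832
δ_res = (4.4 + 1000) × 0.997832 − 1000 = 1002.222 − 1000 = 2.22 per mil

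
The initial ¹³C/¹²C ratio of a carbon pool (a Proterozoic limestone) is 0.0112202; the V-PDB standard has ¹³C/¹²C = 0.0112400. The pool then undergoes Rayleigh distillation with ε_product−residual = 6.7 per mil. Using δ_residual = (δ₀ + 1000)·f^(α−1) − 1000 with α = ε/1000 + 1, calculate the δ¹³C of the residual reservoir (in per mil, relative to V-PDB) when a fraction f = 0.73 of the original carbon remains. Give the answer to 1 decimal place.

-3.9 per mil

δ₀ = (0.0112202/0.0112400 − 1)×1000 = (0.998238 − 1)×1000 = -1.762 per mil
α − 1 = ε/1000 = 0.0067
f^(α−1) = 0.73^(0.0067) = 0.997894
δ_res = (-1.762 + 1000) × 0.997894 − 1000 = 996.136 − 1000 = -3.86 per mil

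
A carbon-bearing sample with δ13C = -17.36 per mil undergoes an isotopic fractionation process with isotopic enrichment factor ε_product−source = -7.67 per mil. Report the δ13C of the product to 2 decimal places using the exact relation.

-24.90 per mil

Exactly, δ_product = (δ_source + 1000)·(ε/1000 + 1) − 1000.
δ_product = (-17.36 + 1000) × (-7.67/1000 + 1) − 1000
δ_product = -24.897 per mil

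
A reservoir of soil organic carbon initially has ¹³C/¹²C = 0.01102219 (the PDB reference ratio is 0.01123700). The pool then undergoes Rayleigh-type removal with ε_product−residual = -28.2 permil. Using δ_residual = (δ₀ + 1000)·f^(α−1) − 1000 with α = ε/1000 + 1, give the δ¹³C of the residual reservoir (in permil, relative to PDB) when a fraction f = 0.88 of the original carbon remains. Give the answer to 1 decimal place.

-15.6 permil

δ₀ = (0.01102219/0.01123700 − 1)×1000 = (0.980884 − 1)×1000 = -19.116 permil
α − 1 = ε/1000 = -0.0282
f^(α−1) = 0.88^(-0.0282) = 1.003611
δ_res = (-19.116 + 1000) × 1.003611 − 1000 = 984.426 − 1000 = -15.57 permil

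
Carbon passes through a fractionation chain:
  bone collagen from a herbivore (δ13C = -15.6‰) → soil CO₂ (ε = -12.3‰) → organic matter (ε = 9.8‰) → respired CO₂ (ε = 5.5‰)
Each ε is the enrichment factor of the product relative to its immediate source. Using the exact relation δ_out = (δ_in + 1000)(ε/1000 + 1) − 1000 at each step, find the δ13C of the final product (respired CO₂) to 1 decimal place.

-12.8‰

step 1: δ = (-15.60 + 1000)·(-12.3/1000 + 1) − 1000 = -27.71‰
step 2: δ = (-27.71 + 1000)·(9.8/1000 + 1) − 1000 = -18.18‰
step 3: δ = (-18.18 + 1000)·(5.5/1000 + 1) − 1000 = -12.78‰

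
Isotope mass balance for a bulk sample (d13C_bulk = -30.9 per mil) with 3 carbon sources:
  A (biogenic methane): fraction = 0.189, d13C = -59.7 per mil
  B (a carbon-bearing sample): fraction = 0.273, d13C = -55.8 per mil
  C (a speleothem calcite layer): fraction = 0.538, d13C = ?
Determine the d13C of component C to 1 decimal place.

Isotope mass balance: δ_bulk = Σ fᵢ·δᵢ.
-30.9 = 0.189×(-59.7) + 0.273×(-55.8) + 0.538×δ_C
0.538·δ_C = -30.9 − (-26.517) = -4.383
δ_C = -4.383 / 0.538 = -8.15 per mil

-8.1 per mil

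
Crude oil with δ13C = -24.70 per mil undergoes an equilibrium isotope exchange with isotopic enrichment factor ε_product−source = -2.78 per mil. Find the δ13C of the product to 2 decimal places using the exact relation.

Exactly, δ_product = (δ_source + 1000)·(ε/1000 + 1) − 1000.
δ_product = (-24.70 + 1000) × (-2.78/1000 + 1) − 1000
δ_product = -27.411 per mil

-27.41 per mil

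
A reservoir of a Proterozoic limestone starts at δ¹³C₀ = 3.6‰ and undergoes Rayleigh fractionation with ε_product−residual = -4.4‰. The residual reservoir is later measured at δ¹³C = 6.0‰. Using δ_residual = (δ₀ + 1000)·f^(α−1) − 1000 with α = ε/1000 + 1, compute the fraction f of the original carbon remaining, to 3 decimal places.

α − 1 = ε/1000 = -0.0044
(δ_res + 1000)/(δ₀ + 1000) = (6.0 + 1000)/(3.6 + 1000) = 1006.0/1003.6 = 1.002391
f = 1.002391^(1/-0.0044) = exp(ln(1.002391)/-0.0044) = exp(0.00239/-0.0044)
f = exp(-0.5428) = 0.5811

0.581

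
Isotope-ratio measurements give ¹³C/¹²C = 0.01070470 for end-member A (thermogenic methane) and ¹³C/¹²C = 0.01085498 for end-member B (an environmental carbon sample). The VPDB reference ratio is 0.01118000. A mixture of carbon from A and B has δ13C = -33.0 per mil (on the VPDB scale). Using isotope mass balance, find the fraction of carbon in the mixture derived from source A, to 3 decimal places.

0.292

δ_A = (0.01070470/0.01118000 − 1)×1000 = (0.957487 − 1)×1000 = -42.513 per mil
δ_B = (0.01085498/0.01118000 − 1)×1000 = (0.970928 − 1)×1000 = -29.072 per mil
f_A = (δ_mix − δ_B)/(δ_A − δ_B) = (-33.0 − (-29.072))/(-42.513 − (-29.072))
f_A = -3.928 / -13.442 = 0.2923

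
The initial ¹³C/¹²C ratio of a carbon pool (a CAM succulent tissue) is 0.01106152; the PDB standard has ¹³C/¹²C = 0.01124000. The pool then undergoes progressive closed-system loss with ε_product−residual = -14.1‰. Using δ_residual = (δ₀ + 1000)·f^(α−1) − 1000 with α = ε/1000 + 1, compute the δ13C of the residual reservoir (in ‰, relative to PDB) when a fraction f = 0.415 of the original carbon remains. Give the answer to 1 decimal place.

-3.6‰

δ₀ = (0.01106152/0.01124000 − 1)×1000 = (0.984121 − 1)×1000 = -15.879‰
α − 1 = ε/1000 = -0.0141
f^(α−1) = 0.415^(-0.0141) = 1.012478
δ_res = (-15.879 + 1000) × 1.012478 − 1000 = 996.401 − 1000 = -3.60‰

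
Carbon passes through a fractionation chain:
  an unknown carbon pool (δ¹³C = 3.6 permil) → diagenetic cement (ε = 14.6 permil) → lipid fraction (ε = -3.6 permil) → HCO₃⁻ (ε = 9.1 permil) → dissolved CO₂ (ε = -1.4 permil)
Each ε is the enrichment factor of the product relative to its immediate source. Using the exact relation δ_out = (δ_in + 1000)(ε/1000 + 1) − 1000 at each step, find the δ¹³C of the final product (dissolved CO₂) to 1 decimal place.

22.4 permil

step 1: δ = (3.60 + 1000)·(14.6/1000 + 1) − 1000 = 18.25 permil
step 2: δ = (18.25 + 1000)·(-3.6/1000 + 1) − 1000 = 14.59 permil
step 3: δ = (14.59 + 1000)·(9.1/1000 + 1) − 1000 = 23.82 permil
step 4: δ = (23.82 + 1000)·(-1.4/1000 + 1) − 1000 = 22.39 permil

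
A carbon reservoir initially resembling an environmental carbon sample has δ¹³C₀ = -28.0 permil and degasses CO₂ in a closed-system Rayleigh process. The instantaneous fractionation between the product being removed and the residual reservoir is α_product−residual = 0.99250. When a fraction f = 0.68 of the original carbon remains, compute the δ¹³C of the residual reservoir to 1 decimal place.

Rayleigh residual: δ_res = (δ₀ + 1000)·f^(α−1) − 1000
α − 1 = -0.00750
f^(α−1) = 0.68^(-0.00750) = 1.002897
δ_res = (-28.0 + 1000) × 1.002897 − 1000 = 974.816 − 1000 = -25.18 permil

-25.2 permil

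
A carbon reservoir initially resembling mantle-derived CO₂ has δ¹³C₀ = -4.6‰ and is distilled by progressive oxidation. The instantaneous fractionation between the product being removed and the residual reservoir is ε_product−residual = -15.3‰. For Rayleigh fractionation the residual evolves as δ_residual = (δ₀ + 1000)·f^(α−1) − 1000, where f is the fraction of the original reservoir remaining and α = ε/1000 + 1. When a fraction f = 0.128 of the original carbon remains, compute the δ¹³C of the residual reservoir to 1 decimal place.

Rayleigh residual: δ_res = (δ₀ + 1000)·f^(α−1) − 1000
α = ε/1000 + 1 = 0.98470, so α − 1 = -0.01530
f^(α−1) = 0.128^(-0.01530) = 1.031952
δ_res = (-4.6 + 1000) × 1.031952 − 1000 = 1027.205 − 1000 = 27.21‰

27.2‰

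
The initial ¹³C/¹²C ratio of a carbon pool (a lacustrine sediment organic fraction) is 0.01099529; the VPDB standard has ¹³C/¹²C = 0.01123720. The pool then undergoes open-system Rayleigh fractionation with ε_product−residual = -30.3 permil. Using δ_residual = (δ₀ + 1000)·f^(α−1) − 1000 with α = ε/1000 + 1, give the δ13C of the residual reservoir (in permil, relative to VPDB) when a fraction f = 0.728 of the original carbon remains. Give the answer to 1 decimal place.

δ₀ = (0.01099529/0.01123720 − 1)×1000 = (0.978472 − 1)×1000 = -21.528 permil
α − 1 = ε/1000 = -0.0303
f^(α−1) = 0.728^(-0.0303) = 1.009665
δ_res = (-21.528 + 1000) × 1.009665 − 1000 = 987.930 − 1000 = -12.07 permil

-12.1 permil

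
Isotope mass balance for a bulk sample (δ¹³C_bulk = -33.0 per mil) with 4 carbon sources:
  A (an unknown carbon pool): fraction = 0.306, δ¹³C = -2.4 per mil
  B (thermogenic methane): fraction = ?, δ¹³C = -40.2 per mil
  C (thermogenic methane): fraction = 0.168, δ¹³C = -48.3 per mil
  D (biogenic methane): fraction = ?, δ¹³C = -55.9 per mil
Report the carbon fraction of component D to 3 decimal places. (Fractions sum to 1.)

Let f_D and f_B be the unknown fractions; fractions sum to 1 so f_D + f_B = 0.526.
Mass balance: Σ fᵢ·δᵢ = δ_bulk ⇒ f_D·(-55.9) + f_B·(-40.2) = -33.0 − (-8.849) = -24.151
Substitute f_B = 0.526 − f_D:
f_D·(-55.9 − -40.2) = -24.151 − 0.526×(-40.2) = -3.006
f_D = -3.006 / -15.7 = 0.1915

0.191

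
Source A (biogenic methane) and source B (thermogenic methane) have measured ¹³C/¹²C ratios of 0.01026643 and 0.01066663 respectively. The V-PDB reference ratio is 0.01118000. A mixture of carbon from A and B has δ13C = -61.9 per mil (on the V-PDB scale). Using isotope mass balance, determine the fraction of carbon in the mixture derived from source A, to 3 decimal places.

δ_A = (0.01026643/0.01118000 − 1)×1000 = (0.918285 − 1)×1000 = -81.715 per mil
δ_B = (0.01066663/0.01118000 − 1)×1000 = (0.954081 − 1)×1000 = -45.919 per mil
f_A = (δ_mix − δ_B)/(δ_A − δ_B) = (-61.9 − (-45.919))/(-81.715 − (-45.919))
f_A = -15.981 / -35.796 = 0.4465

0.446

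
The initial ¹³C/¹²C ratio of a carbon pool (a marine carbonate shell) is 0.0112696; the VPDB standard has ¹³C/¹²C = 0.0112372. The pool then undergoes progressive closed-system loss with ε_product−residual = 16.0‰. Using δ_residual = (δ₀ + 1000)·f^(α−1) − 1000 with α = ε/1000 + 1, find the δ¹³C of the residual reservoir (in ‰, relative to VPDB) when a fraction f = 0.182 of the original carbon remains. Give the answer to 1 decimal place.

δ₀ = (0.0112696/0.0112372 − 1)×1000 = (1.002883 − 1)×1000 = 2.883‰
α − 1 = ε/1000 = 0.0160
f^(α−1) = 0.182^(0.0160) = 0.973108
δ_res = (2.883 + 1000) × 0.973108 − 1000 = 975.914 − 1000 = -24.09‰

-24.1‰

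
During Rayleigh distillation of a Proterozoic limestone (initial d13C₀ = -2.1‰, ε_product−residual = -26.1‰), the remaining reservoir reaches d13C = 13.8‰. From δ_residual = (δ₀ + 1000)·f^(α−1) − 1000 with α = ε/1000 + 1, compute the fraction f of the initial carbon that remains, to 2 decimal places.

0.55

α − 1 = ε/1000 = -0.0261
(δ_res + 1000)/(δ₀ + 1000) = (13.8 + 1000)/(-2.1 + 1000) = 1013.8/997.9 = 1.015933
f = 1.015933^(1/-0.0261) = exp(ln(1.015933)/-0.0261) = exp(0.01581/-0.0261)
f = exp(-0.6057) = 0.5457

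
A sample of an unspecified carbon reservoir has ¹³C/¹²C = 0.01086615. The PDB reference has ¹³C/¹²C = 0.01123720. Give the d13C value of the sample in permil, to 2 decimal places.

-33.02 permil

d13C = (R_sample / R_standard − 1) × 1000
R_sample / R_standard = 0.01086615 / 0.01123720 = 0.966980
d13C = (0.966980 − 1) × 1000 = -33.020 permil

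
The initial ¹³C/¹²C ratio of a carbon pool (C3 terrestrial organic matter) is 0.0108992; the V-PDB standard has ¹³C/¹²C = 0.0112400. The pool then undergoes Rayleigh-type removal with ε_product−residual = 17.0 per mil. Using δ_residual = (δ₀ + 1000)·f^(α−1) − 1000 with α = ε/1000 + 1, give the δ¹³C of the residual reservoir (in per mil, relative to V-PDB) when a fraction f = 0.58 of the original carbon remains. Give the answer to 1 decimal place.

-39.3 per mil

δ₀ = (0.0108992/0.0112400 − 1)×1000 = (0.969680 − 1)×1000 = -30.320 per mil
α − 1 = ε/1000 = 0.0170
f^(α−1) = 0.58^(0.0170) = 0.990782
δ_res = (-30.320 + 1000) × 0.990782 − 1000 = 960.742 − 1000 = -39.26 per mil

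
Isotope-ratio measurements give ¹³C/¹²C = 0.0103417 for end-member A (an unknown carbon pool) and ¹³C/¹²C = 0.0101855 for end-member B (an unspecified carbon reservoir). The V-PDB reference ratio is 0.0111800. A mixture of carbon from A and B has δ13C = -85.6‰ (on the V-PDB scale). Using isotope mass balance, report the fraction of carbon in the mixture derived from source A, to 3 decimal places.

δ_A = (0.0103417/0.0111800 − 1)×1000 = (0.925018 − 1)×1000 = -74.982‰
δ_B = (0.0101855/0.0111800 − 1)×1000 = (0.911047 − 1)×1000 = -88.953‰
f_A = (δ_mix − δ_B)/(δ_A − δ_B) = (-85.6 − (-88.953))/(-74.982 − (-88.953))
f_A = 3.353 / 13.971 = 0.2400

0.240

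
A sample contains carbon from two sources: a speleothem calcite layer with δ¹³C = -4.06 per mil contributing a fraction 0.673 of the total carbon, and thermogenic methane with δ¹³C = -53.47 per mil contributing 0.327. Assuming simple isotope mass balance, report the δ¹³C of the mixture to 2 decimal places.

-20.22 per mil

δ_mix = f_A·δ_A + f_B·δ_B
δ_mix = 0.673 × (-4.06) + 0.327 × (-53.47)
δ_mix = -2.732 + -17.485 = -20.217 per mil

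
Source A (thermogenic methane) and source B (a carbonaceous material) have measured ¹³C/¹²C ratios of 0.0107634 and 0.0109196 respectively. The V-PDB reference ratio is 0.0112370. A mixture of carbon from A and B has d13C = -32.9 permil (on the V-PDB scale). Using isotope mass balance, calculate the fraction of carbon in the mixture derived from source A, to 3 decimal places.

δ_A = (0.0107634/0.0112370 − 1)×1000 = (0.957854 − 1)×1000 = -42.146 permil
δ_B = (0.0109196/0.0112370 − 1)×1000 = (0.971754 − 1)×1000 = -28.246 permil
f_A = (δ_mix − δ_B)/(δ_A − δ_B) = (-32.9 − (-28.246))/(-42.146 − (-28.246))
f_A = -4.654 / -13.901 = 0.3348

0.335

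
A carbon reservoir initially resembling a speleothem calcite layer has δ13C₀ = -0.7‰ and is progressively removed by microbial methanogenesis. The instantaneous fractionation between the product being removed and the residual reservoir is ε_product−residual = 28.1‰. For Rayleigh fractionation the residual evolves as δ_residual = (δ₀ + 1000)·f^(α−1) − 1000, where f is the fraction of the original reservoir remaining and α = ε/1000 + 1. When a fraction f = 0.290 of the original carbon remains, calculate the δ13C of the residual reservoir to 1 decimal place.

-34.9‰

Rayleigh residual: δ_res = (δ₀ + 1000)·f^(α−1) − 1000
α = ε/1000 + 1 = 1.02810, so α − 1 = 0.02810
f^(α−1) = 0.290^(0.02810) = 0.965814
δ_res = (-0.7 + 1000) × 0.965814 − 1000 = 965.138 − 1000 = -34.86‰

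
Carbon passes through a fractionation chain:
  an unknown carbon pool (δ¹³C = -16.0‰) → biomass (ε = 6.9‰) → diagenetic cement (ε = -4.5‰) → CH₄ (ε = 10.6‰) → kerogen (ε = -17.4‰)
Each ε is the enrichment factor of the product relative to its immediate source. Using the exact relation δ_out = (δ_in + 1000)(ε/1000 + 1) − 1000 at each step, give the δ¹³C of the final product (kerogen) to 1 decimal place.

step 1: δ = (-16.00 + 1000)·(6.9/1000 + 1) − 1000 = -9.21‰
step 2: δ = (-9.21 + 1000)·(-4.5/1000 + 1) − 1000 = -13.67‰
step 3: δ = (-13.67 + 1000)·(10.6/1000 + 1) − 1000 = -3.21‰
step 4: δ = (-3.21 + 1000)·(-17.4/1000 + 1) − 1000 = -20.56‰

-20.6‰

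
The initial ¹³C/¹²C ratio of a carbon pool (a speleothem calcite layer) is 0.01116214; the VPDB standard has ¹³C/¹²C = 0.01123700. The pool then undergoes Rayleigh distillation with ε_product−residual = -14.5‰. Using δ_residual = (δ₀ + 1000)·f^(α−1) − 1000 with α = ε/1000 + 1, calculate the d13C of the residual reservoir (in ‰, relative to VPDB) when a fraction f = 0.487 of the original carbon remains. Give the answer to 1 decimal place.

3.8‰

δ₀ = (0.01116214/0.01123700 − 1)×1000 = (0.993338 − 1)×1000 = -6.662‰
α − 1 = ε/1000 = -0.0145
f^(α−1) = 0.487^(-0.0145) = 1.010487
δ_res = (-6.662 + 1000) × 1.010487 − 1000 = 1003.755 − 1000 = 3.76‰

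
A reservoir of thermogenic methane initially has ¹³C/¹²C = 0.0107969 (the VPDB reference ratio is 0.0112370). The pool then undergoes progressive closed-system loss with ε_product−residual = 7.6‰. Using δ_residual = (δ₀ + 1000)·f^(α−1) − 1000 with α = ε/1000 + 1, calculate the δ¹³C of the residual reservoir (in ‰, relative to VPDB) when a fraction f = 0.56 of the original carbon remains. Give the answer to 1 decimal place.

-43.4‰

δ₀ = (0.0107969/0.0112370 − 1)×1000 = (0.960835 − 1)×1000 = -39.165‰
α − 1 = ε/1000 = 0.0076
f^(α−1) = 0.56^(0.0076) = 0.995603
δ_res = (-39.165 + 1000) × 0.995603 − 1000 = 956.610 − 1000 = -43.39‰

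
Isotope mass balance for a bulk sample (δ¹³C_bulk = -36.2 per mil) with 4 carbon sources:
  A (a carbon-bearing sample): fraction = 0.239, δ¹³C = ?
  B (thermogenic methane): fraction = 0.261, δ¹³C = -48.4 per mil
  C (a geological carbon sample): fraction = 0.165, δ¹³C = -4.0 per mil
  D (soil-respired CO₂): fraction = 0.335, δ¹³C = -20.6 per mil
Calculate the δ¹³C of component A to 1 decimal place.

-67.0 per mil

Isotope mass balance: δ_bulk = Σ fᵢ·δᵢ.
-36.2 = 0.239×δ_A + 0.261×(-48.4) + 0.165×(-4.0) + 0.335×(-20.6)
0.239·δ_A = -36.2 − (-20.193) = -16.007
δ_A = -16.007 / 0.239 = -66.97 per mil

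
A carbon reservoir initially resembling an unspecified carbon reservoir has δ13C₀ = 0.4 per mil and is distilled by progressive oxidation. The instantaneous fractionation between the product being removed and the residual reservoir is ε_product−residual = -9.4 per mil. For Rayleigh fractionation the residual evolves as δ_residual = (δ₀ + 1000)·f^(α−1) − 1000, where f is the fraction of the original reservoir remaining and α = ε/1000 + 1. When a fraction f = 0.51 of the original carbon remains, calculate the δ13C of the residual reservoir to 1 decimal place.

6.8 per mil

Rayleigh residual: δ_res = (δ₀ + 1000)·f^(α−1) − 1000
α = ε/1000 + 1 = 0.99060, so α − 1 = -0.00940
f^(α−1) = 0.51^(-0.00940) = 1.006350
δ_res = (0.4 + 1000) × 1.006350 − 1000 = 1006.752 − 1000 = 6.75 per mil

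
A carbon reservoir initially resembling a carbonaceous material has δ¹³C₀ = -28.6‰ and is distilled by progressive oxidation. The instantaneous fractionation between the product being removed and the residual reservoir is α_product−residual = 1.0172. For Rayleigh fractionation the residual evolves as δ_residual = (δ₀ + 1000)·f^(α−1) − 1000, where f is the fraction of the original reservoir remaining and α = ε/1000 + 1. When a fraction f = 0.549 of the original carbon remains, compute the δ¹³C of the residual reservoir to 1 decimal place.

Rayleigh residual: δ_res = (δ₀ + 1000)·f^(α−1) − 1000
α − 1 = 0.01720
f^(α−1) = 0.549^(0.01720) = 0.989739
δ_res = (-28.6 + 1000) × 0.989739 − 1000 = 961.432 − 1000 = -38.57‰

-38.6‰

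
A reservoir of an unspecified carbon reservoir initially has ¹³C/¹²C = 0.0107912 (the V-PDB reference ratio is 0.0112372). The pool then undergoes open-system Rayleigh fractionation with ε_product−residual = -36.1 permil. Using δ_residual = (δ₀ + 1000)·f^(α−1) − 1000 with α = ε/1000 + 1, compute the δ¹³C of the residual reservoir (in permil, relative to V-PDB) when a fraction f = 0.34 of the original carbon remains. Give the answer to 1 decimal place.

δ₀ = (0.0107912/0.0112372 − 1)×1000 = (0.960310 − 1)×1000 = -39.690 permil
α − 1 = ε/1000 = -0.0361
f^(α−1) = 0.34^(-0.0361) = 1.039713
δ_res = (-39.690 + 1000) × 1.039713 − 1000 = 998.448 − 1000 = -1.55 permil

-1.6 permil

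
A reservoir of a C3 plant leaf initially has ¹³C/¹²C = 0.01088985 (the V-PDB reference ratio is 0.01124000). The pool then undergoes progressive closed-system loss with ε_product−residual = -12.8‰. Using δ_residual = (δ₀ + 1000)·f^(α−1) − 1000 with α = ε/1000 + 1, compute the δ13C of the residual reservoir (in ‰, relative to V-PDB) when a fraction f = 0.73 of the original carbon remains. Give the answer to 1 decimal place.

δ₀ = (0.01088985/0.01124000 − 1)×1000 = (0.968848 − 1)×1000 = -31.152‰
α − 1 = ε/1000 = -0.0128
f^(α−1) = 0.73^(-0.0128) = 1.004036
δ_res = (-31.152 + 1000) × 1.004036 − 1000 = 972.759 − 1000 = -27.24‰

-27.2‰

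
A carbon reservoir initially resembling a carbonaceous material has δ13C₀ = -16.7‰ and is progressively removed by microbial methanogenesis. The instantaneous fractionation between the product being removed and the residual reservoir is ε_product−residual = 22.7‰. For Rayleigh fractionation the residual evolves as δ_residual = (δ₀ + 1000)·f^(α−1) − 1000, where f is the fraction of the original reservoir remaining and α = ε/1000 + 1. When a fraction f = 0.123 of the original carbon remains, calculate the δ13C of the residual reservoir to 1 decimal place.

Rayleigh residual: δ_res = (δ₀ + 1000)·f^(α−1) − 1000
α = ε/1000 + 1 = 1.02270, so α − 1 = 0.02270
f^(α−1) = 0.123^(0.02270) = 0.953544
δ_res = (-16.7 + 1000) × 0.953544 − 1000 = 937.620 − 1000 = -62.38‰

-62.4‰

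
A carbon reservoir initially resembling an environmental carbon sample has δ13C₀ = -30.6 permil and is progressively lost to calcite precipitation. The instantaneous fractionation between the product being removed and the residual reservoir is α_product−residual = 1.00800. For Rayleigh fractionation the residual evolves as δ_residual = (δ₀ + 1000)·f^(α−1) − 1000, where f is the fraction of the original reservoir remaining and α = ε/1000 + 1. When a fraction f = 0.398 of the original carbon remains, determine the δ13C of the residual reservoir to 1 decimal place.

-37.7 permil

Rayleigh residual: δ_res = (δ₀ + 1000)·f^(α−1) − 1000
α − 1 = 0.00800
f^(α−1) = 0.398^(0.00800) = 0.992657
δ_res = (-30.6 + 1000) × 0.992657 − 1000 = 962.281 − 1000 = -37.72 permil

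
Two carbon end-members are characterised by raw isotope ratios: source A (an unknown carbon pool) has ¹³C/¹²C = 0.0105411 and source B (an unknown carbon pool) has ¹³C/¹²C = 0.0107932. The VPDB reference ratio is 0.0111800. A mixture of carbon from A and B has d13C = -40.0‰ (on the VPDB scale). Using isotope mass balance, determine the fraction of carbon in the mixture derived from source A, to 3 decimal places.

0.240

δ_A = (0.0105411/0.0111800 − 1)×1000 = (0.942853 − 1)×1000 = -57.147‰
δ_B = (0.0107932/0.0111800 − 1)×1000 = (0.965403 − 1)×1000 = -34.597‰
f_A = (δ_mix − δ_B)/(δ_A − δ_B) = (-40.0 − (-34.597))/(-57.147 − (-34.597))
f_A = -5.403 / -22.549 = 0.2396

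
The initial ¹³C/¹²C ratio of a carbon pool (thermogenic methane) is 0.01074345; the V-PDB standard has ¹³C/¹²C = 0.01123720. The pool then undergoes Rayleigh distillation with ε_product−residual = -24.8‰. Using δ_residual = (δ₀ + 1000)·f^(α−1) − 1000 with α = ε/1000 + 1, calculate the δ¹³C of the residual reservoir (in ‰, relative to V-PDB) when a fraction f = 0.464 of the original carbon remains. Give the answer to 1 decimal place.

-25.6‰

δ₀ = (0.01074345/0.01123720 − 1)×1000 = (0.956061 − 1)×1000 = -43.939‰
α − 1 = ε/1000 = -0.0248
f^(α−1) = 0.464^(-0.0248) = 1.019226
δ_res = (-43.939 + 1000) × 1.019226 − 1000 = 974.442 − 1000 = -25.56‰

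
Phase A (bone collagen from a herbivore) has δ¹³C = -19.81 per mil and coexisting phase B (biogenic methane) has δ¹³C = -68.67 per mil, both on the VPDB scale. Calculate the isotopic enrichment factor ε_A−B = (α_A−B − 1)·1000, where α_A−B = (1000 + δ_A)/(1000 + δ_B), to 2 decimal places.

52.46 per mil

α_A−B = (1000 + -19.81) / (1000 + -68.67) = 980.19 / 931.33 = 1.052463
ε_A−B = (1.052463 − 1) × 1000 = 52.463 per mil
(The approximation ε ≈ δ_A − δ_B would give 48.86 per mil.)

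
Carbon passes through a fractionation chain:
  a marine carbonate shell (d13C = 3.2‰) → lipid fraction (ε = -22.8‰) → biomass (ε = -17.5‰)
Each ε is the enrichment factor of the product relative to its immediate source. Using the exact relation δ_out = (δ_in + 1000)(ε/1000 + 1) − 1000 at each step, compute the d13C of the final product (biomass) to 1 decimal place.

-36.8‰

step 1: δ = (3.20 + 1000)·(-22.8/1000 + 1) − 1000 = -19.67‰
step 2: δ = (-19.67 + 1000)·(-17.5/1000 + 1) − 1000 = -36.83‰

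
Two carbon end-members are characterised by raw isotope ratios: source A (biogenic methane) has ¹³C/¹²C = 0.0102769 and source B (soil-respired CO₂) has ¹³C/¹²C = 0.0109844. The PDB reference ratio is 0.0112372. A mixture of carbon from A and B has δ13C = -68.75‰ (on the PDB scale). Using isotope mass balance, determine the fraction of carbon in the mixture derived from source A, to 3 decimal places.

δ_A = (0.0102769/0.0112372 − 1)×1000 = (0.914543 − 1)×1000 = -85.457‰
δ_B = (0.0109844/0.0112372 − 1)×1000 = (0.977503 − 1)×1000 = -22.497‰
f_A = (δ_mix − δ_B)/(δ_A − δ_B) = (-68.75 − (-22.497))/(-85.457 − (-22.497))
f_A = -46.253 / -62.961 = 0.7346

0.735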